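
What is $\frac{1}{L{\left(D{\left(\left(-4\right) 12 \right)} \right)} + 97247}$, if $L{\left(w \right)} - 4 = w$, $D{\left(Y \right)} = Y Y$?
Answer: $\frac{1}{99555} \approx 1.0045 \cdot 10^{-5}$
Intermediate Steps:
$D{\left(Y \right)} = Y^{2}$
$L{\left(w \right)} = 4 + w$
$\frac{1}{L{\left(D{\left(\left(-4\right) 12 \right)} \right)} + 97247} = \frac{1}{\left(4 + \left(\left(-4\right) 12\right)^{2}\right) + 97247} = \frac{1}{\left(4 + \left(-48\right)^{2}\right) + 97247} = \frac{1}{\left(4 + 2304\right) + 97247} = \frac{1}{2308 + 97247} = \frac{1}{99555}$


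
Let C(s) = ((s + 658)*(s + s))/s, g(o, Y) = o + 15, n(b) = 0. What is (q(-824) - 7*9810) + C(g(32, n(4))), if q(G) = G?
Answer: -68084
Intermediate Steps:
g(o, Y) = 15 + o
C(s) = 1316 + 2*s (C(s) = ((658 + s)*(2*s))/s = (2*s*(658 + s))/s = 1316 + 2*s)
(q(-824) - 7*9810) + C(g(32, n(4))) = (-824 - 7*9810) + (1316 + 2*(15 + 32)) = (-824 - 68670) + (1316 + 2*47) = -69494 + (1316 + 94) = -69494 + 1410 = -68084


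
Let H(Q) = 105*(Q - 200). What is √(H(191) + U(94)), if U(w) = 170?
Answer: 5*I*√31 ≈ 27.839*I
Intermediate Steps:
H(Q) = -21000 + 105*Q (H(Q) = 105*(-200 + Q) = -21000 + 105*Q)
√(H(191) + U(94)) = √((-21000 + 105*191) + 170) = √((-21000 + 20055) + 170) = √(-945 + 170) = √(-775) = 5*I*√31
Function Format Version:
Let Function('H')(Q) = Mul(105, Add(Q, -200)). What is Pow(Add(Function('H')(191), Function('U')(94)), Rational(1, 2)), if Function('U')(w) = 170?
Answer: Mul(5, I, Pow(31, Rational(1, 2))) ≈ Mul(27.839, I)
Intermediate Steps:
Function('H')(Q) = Add(-21000, Mul(105, Q)) (Function('H')(Q) = Mul(105, Add(-200, Q)) = Add(-21000, Mul(105, Q)))
Pow(Add(Function('H')(191), Function('U')(94)), Rational(1, 2)) = Pow(Add(Add(-21000, Mul(105, 191)), 170), Rational(1, 2)) = Pow(Add(Add(-21000, 20055), 170), Rational(1, 2)) = Pow(Add(-945, 170), Rational(1, 2)) = Pow(-775, Rational(1, 2)) = Mul(5, I, Pow(31, Rational(1, 2)))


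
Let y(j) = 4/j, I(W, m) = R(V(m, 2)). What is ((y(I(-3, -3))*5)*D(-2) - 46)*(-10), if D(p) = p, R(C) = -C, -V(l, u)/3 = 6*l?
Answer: 12220/27 ≈ 452.59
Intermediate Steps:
V(l, u) = -18*l
I(W, m) = 18*m (I(W, m) = -(-18)*m = 18*m)
((y(I(-3, -3))*5)*D(-2) - 46)*(-10) = (((4/((18*(-3))))*5)*(-2) - 46)*(-10) = (((4/(-54))*5)*(-2) - 46)*(-10) = (((4*(-1/54))*5)*(-2) - 46)*(-10) = (-2/27*5*(-2) - 46)*(-10) = (-10/27*(-2) - 46)*(-10) = (20/27 - 46)*(-10) = -1222/27*(-10) = 12220/27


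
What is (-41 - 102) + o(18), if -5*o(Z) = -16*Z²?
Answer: 4469/5 ≈ 893.80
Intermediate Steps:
o(Z) = 16*Z²/5 (o(Z) = -(-16)*Z²/5 = 16*Z²/5)
(-41 - 102) + o(18) = (-41 - 102) + (16/5)*18² = -143 + (16/5)*324 = -143 + 5184/5 = 4469/5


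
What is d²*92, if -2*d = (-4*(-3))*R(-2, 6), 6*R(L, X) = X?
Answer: 3312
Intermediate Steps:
R(L, X) = X/6
d = -6 (d = -(-4*(-3))*(⅙)*6/2 = -6 ≈ -6.0000)
d²*92 = (-6)²*92 = 36*92 = 3312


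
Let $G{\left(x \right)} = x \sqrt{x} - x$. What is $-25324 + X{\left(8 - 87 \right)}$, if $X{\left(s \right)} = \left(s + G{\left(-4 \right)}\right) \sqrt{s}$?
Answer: $-25324 + \sqrt{79} \left(8 - 75 i\right) \approx -25253.0 - 666.61 i$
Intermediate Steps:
$G{\left(x \right)} = x^{\frac{3}{2}} - x$
$X{\left(s \right)} = \sqrt{s} \left(4 + s - 8 i\right)$ ($X{\left(s \right)} = \left(s + \left(\left(-4\right)^{\frac{3}{2}} - -4\right)\right) \sqrt{s} = \left(s + \left(- 8 i + 4\right)\right) \sqrt{s} = \left(s + \left(4 - 8 i\right)\right) \sqrt{s} = \left(4 + s - 8 i\right) \sqrt{s} = \sqrt{s} \left(4 + s - 8 i\right)$)
$-25324 + X{\left(8 - 87 \right)} = -25324 + \sqrt{8 - 87} \left(4 + \left(8 - 87\right) - 8 i\right) = -25324 + \sqrt{-79} \left(4 - 79 - 8 i\right) = -25324 + i \sqrt{79} \left(-75 - 8 i\right)$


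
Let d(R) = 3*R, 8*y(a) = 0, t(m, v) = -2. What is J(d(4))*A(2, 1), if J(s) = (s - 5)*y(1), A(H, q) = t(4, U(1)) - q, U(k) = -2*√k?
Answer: 0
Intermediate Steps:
y(a) = 0 (y(a) = (⅛)*0 = 0)
A(H, q) = -2 - q
J(s) = 0 (J(s) = (s - 5)*0 = (-5 + s)*0 = 0)
J(d(4))*A(2, 1) = 0*(-2 - 1*1) = 0*(-2 - 1) = 0*(-3) = 0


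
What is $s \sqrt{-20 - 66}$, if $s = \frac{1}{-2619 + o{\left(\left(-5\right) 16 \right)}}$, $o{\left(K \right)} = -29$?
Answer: $- \frac{i \sqrt{86}}{2648} \approx - 0.0035021 i$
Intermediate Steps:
$s = - \frac{1}{2648}$ ($s = \frac{1}{-2619 - 29} = \frac{1}{-2648} = - \frac{1}{2648} \approx -0.00037764$)
$s \sqrt{-20 - 66} = - \frac{\sqrt{-20 - 66}}{2648} = - \frac{\sqrt{-86}}{2648} = - \frac{i \sqrt{86}}{2648}$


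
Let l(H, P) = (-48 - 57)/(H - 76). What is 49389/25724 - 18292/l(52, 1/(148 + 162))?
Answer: -3762618649/900340 ≈ -4179.1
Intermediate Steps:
l(H, P) = -105/(-76 + H)
49389/25724 - 18292/l(52, 1/(148 + 162)) = 49389/25724 - 18292/((-105/(-76 + 52))) = 49389*(1/25724) - 18292/((-105/(-24))) = 49389/25724 - 18292/((-105*(-1/24))) = 49389/25724 - 18292/35/8 = 49389/25724 - 18292*8/35 = 49389/25724 - 146336/35 = -3762618649/900340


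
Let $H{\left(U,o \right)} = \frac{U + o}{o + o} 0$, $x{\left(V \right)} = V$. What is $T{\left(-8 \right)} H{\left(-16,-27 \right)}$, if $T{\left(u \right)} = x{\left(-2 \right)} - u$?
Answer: $0$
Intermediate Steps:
$H{\left(U,o \right)} = 0$ ($H{\left(U,o \right)} = \frac{U + o}{2 o} 0 = 0$)
$T{\left(u \right)} = -2 - u$
$T{\left(-8 \right)} H{\left(-16,-27 \right)} = \left(-2 - -8\right) 0 = \left(-2 + 8\right) 0 = 6 \cdot 0 = 0$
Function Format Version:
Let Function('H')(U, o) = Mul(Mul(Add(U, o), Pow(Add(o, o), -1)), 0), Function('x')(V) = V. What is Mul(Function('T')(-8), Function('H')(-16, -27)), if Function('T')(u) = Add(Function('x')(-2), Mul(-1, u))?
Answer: 0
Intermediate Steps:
Function('H')(U, o) = 0 (Function('H')(U, o) = Mul(Mul(Add(U, o), Pow(Mul(2, o), -1)), 0) = Mul(Mul(Add(U, o), Mul(Rational(1, 2), Pow(o, -1))), 0) = Mul(Mul(Rational(1, 2), Pow(o, -1), Add(U, o)), 0) = 0)
Function('T')(u) = Add(-2, Mul(-1, u))
Mul(Function('T')(-8), Function('H')(-16, -27)) = Mul(Add(-2, Mul(-1, -8)), 0) = Mul(Add(-2, 8), 0) = Mul(6, 0) = 0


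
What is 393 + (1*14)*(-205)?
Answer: -2477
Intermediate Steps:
393 + (1*14)*(-205) = 393 + 14*(-205) = 393 - 2870 = -2477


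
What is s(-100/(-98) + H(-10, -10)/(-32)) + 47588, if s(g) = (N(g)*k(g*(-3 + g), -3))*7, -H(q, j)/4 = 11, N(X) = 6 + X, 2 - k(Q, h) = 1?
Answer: 2668219/56 ≈ 47647.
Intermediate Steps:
k(Q, h) = 1 (k(Q, h) = 2 - 1*1 = 2 - 1 = 1)
H(q, j) = -44 (H(q, j) = -4*11 = -44)
s(g) = 42 + 7*g (s(g) = ((6 + g)*1)*7 = (6 + g)*7 = 42 + 7*g)
s(-100/(-98) + H(-10, -10)/(-32)) + 47588 = (42 + 7*(-100/(-98) - 44/(-32))) + 47588 = (42 + 7*(-100*(-1/98) - 44*(-1/32))) + 47588 = (42 + 7*(50/49 + 11/8)) + 47588 = (42 + 7*(939/392)) + 47588 = (42 + 939/56) + 47588 = 3291/56 + 47588 = 2668219/56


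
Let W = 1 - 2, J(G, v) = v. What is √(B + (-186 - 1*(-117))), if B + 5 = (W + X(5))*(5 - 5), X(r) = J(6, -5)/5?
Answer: I*√74 ≈ 8.6023*I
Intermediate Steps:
X(r) = -1 (X(r) = -5/5 = -5*⅕ = -1)
W = -1
B = -5 (B = -5 + (-1 - 1)*(5 - 5) = -5 - 2*0 = -5 + 0 = -5)
√(B + (-186 - 1*(-117))) = √(-5 + (-186 - 1*(-117))) = √(-5 + (-186 + 117)) = √(-5 - 69) = √(-74) = I*√74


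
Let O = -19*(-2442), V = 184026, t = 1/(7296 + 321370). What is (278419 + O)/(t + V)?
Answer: 106756304122/60483089317 ≈ 1.7651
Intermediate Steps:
t = 1/328666 ≈ 3.0426e-6
O = 46398
(278419 + O)/(t + V) = (278419 + 46398)/(1/328666 + 184026) = 324817/(60483089317/328666) = 324817*(328666/60483089317) = 106756304122/60483089317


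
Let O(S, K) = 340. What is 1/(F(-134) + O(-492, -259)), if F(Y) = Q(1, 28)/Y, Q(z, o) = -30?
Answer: 67/22795 ≈ 0.0029392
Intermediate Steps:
F(Y) = -30/Y
1/(F(-134) + O(-492, -259)) = 1/(-30/(-134) + 340) = 1/(-30*(-1/134) + 340) = 1/(15/67 + 340) = 1/(22795/67) = 67/22795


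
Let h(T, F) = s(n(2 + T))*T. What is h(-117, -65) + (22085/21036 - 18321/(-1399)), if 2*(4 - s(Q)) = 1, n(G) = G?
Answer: -11635027087/29429364 ≈ -395.35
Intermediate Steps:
s(Q) = 7/2 (s(Q) = 4 - 1/2*1 = 4 - 1/2 = 7/2)
h(T, F) = 7*T/2
h(-117, -65) + (22085/21036 - 18321/(-1399)) = (7/2)*(-117) + (22085/21036 - 18321/(-1399)) = -819/2 + (22085*(1/21036) - 18321*(-1/1399)) = -819/2 + (22085/21036 + 18321/1399) = -819/2 + 416297471/29429364 = -11635027087/29429364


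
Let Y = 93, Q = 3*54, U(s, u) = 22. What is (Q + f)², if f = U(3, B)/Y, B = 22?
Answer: 227647744/8649 ≈ 26321.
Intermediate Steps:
Q = 162
f = 22/93 ≈ 0.23656
(Q + f)² = (162 + 22/93)² = (15088/93)² = 227647744/8649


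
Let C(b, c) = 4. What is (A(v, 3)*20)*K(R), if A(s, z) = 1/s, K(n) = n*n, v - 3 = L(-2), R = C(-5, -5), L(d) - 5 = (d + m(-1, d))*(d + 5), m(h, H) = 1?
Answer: 64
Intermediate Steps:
L(d) = 5 + (1 + d)*(5 + d) (L(d) = 5 + (d + 1)*(d + 5) = 5 + (1 + d)*(5 + d))
R = 4
v = 5 (v = 3 + (10 + (-2)² + 6*(-2)) = 3 + (10 + 4 - 12) = 3 + 2 = 5)
K(n) = n²
(A(v, 3)*20)*K(R) = (20/5)*4² = ((⅕)*20)*16 = 4*16 = 64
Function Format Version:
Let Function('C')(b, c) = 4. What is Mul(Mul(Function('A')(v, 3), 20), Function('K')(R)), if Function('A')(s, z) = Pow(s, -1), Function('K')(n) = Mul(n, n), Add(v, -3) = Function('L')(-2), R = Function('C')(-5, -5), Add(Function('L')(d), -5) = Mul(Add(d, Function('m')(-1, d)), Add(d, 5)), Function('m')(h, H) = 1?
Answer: 64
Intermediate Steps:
Function('L')(d) = Add(5, Mul(Add(1, d), Add(5, d))) (Function('L')(d) = Add(5, Mul(Add(d, 1), Add(d, 5))) = Add(5, Mul(Add(1, d), Add(5, d))))
R = 4
v = 5 (v = Add(3, Add(10, Pow(-2, 2), Mul(6, -2))) = Add(3, Add(10, 4, -12)) = Add(3, 2) = 5)
Function('K')(n) = Pow(n, 2)
Mul(Mul(Function('A')(v, 3), 20), Function('K')(R)) = Mul(Mul(Pow(5, -1), 20), Pow(4, 2)) = Mul(Mul(Rational(1, 5), 20), 16) = Mul(4, 16) = 64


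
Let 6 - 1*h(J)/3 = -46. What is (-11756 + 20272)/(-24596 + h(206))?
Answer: -2129/6110 ≈ -0.34844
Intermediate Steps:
h(J) = 156 (h(J) = 18 - 3*(-46) = 18 + 138 = 156)
(-11756 + 20272)/(-24596 + h(206)) = (-11756 + 20272)/(-24596 + 156) = 8516/(-24440) = 8516*(-1/24440) = -2129/6110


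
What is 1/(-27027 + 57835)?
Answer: 1/30808 ≈ 3.2459e-5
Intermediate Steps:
1/(-27027 + 57835) = 1/30808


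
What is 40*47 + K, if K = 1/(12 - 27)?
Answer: 28199/15 ≈ 1879.9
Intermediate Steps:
K = -1/15 (K = 1/(-15) = -1/15 ≈ -0.066667)
40*47 + K = 40*47 - 1/15 = 1880 - 1/15 = 28199/15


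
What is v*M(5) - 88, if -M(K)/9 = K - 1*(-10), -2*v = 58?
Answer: 3827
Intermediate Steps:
v = -29 (v = -1/2*58 = -29)
M(K) = -90 - 9*K (M(K) = -9*(K - 1*(-10)) = -9*(K + 10) = -9*(10 + K) = -90 - 9*K)
v*M(5) - 88 = -29*(-90 - 9*5) - 88 = -29*(-90 - 45) - 88 = -29*(-135) - 88 = 3915 - 88 = 3827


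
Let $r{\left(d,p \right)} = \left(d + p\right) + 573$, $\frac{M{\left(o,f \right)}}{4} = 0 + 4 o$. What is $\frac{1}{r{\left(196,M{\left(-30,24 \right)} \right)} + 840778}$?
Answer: $\frac{1}{841067} \approx 1.189 \cdot 10^{-6}$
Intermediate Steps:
$M{\left(o,f \right)} = 16 o$ ($M{\left(o,f \right)} = 4 \left(0 + 4 o\right) = 4 \cdot 4 o = 16 o$)
$r{\left(d,p \right)} = 573 + d + p$
$\frac{1}{r{\left(196,M{\left(-30,24 \right)} \right)} + 840778} = \frac{1}{\left(573 + 196 + 16 \left(-30\right)\right) + 840778} = \frac{1}{\left(573 + 196 - 480\right) + 840778} = \frac{1}{289 + 840778} = \frac{1}{841067}$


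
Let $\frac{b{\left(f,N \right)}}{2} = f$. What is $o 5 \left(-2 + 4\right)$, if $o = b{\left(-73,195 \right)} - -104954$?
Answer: $1048080$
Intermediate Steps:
$b{\left(f,N \right)} = 2 f$
$o = 104808$ ($o = 2 \left(-73\right) - -104954 = -146 + 104954 = 104808$)
$o 5 \left(-2 + 4\right) = 104808 \cdot 5 \left(-2 + 4\right) = 104808 \cdot 5 \cdot 2 = 104808 \cdot 10 = 1048080$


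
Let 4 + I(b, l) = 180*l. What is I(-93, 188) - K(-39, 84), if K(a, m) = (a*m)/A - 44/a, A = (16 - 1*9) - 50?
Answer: 56613316/1677 ≈ 33759.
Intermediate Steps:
A = -43 (A = (16 - 9) - 50 = 7 - 50 = -43)
I(b, l) = -4 + 180*l
K(a, m) = -44/a - a*m/43 (K(a, m) = (a*m)/(-43) - 44/a = (a*m)*(-1/43) - 44/a = -a*m/43 - 44/a = -44/a - a*m/43)
I(-93, 188) - K(-39, 84) = (-4 + 180*188) - (-44/(-39) - 1/43*(-39)*84) = (-4 + 33840) - (-44*(-1/39) + 3276/43) = 33836 - (44/39 + 3276/43) = 33836 - 1*129656/1677 = 33836 - 129656/1677 = 56613316/1677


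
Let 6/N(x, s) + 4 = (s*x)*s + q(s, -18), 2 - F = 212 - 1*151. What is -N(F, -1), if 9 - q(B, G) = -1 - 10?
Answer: 6/43 ≈ 0.13953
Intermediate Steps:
q(B, G) = 20 (q(B, G) = 9 - (-1 - 10) = 9 - 1*(-11) = 9 + 11 = 20)
F = -59 (F = 2 - (212 - 1*151) = 2 - (212 - 151) = 2 - 1*61 = 2 - 61 = -59)
N(x, s) = 6/(16 + x*s²) (N(x, s) = 6/(-4 + ((s*x)*s + 20)) = 6/(-4 + (x*s² + 20)) = 6/(-4 + (20 + x*s²)) = 6/(16 + x*s²))
-N(F, -1) = -6/(16 - 59*(-1)²) = -6/(16 - 59*1) = -6/(16 - 59) = -6/(-43) = -6*(-1)/43 = -1*(-6/43) = 6/43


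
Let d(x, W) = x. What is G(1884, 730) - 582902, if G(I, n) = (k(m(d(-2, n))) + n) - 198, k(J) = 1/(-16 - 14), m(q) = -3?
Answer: -17471101/30 ≈ -5.8237e+5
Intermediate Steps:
k(J) = -1/30 (k(J) = 1/(-30) = -1/30)
G(I, n) = -5941/30 + n (G(I, n) = (-1/30 + n) - 198 = -5941/30 + n)
G(1884, 730) - 582902 = (-5941/30 + 730) - 582902 = 15959/30 - 582902 = -17471101/30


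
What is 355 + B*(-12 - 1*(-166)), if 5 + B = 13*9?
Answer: 17603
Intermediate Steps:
B = 112 (B = -5 + 13*9 = -5 + 117 = 112)
355 + B*(-12 - 1*(-166)) = 355 + 112*(-12 - 1*(-166)) = 355 + 112*(-12 + 166) = 355 + 112*154 = 355 + 17248 = 17603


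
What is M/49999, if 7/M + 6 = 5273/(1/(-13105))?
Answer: -7/3455064447329 ≈ -2.0260e-12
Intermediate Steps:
M = -7/69102671 (M = 7/(-6 + 5273/(1/(-13105))) = 7/(-6 + 5273/(-1/13105)) = 7/(-6 + 5273*(-13105)) = 7/(-6 - 69102665) = 7/(-69102671) = 7*(-1/69102671) = -7/69102671 ≈ -1.0130e-7)
M/49999 = -7/69102671/49999 = -7/69102671*1/49999 = -7/3455064447329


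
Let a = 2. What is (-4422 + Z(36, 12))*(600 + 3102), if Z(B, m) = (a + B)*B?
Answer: -11305908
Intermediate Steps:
Z(B, m) = B*(2 + B) (Z(B, m) = (2 + B)*B = B*(2 + B))
(-4422 + Z(36, 12))*(600 + 3102) = (-4422 + 36*(2 + 36))*(600 + 3102) = (-4422 + 36*38)*3702 = (-4422 + 1368)*3702 = -3054*3702 = -11305908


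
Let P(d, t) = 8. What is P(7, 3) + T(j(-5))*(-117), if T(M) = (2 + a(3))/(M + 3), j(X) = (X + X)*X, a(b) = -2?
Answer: 8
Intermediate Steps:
j(X) = 2*X**2 (j(X) = (2*X)*X = 2*X**2)
T(M) = 0 (T(M) = (2 - 2)/(M + 3) = 0/(3 + M) = 0)
P(7, 3) + T(j(-5))*(-117) = 8 + 0*(-117) = 8 + 0 = 8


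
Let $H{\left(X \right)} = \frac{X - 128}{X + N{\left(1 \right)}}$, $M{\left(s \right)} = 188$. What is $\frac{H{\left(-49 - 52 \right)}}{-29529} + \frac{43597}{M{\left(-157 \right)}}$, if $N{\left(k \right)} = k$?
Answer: $\frac{16092192281}{69393150} \approx 231.9$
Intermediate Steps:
$H{\left(X \right)} = \frac{-128 + X}{1 + X}$ ($H{\left(X \right)} = \frac{X - 128}{X + 1} = \frac{-128 + X}{1 + X}$)
$\frac{H{\left(-49 - 52 \right)}}{-29529} + \frac{43597}{M{\left(-157 \right)}} = \frac{\frac{1}{1 - 101} \left(-128 - 101\right)}{-29529} + \frac{43597}{188} = \frac{-128 - 101}{1 - 101} \left(- \frac{1}{29529}\right) + 43597 \cdot \frac{1}{188} = \frac{-128 - 101}{1 - 101} \left(- \frac{1}{29529}\right) + \frac{43597}{188} = \frac{1}{-100} \left(-229\right) \left(- \frac{1}{29529}\right) + \frac{43597}{188} = \left(- \frac{1}{100}\right) \left(-229\right) \left(- \frac{1}{29529}\right) + \frac{43597}{188} = \frac{229}{100} \left(- \frac{1}{29529}\right) + \frac{43597}{188} = - \frac{229}{2952900} + \frac{43597}{188} = \frac{16092192281}{69393150}$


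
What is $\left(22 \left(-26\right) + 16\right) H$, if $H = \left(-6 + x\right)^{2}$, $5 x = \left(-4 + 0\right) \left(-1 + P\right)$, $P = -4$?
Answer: $-2224$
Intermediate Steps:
$x = 4$ ($x = \frac{\left(-4 + 0\right) \left(-1 - 4\right)}{5} = \frac{\left(-4\right) \left(-5\right)}{5} = \frac{1}{5} \cdot 20 = 4$)
$H = 4$ ($H = \left(-6 + 4\right)^{2} = \left(-2\right)^{2} = 4$)
$\left(22 \left(-26\right) + 16\right) H = \left(22 \left(-26\right) + 16\right) 4 = \left(-572 + 16\right) 4 = \left(-556\right) 4 = -2224$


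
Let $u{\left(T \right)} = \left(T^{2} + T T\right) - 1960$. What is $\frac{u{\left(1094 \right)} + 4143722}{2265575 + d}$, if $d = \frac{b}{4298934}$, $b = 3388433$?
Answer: $\frac{28095399427356}{9739560785483} \approx 2.8847$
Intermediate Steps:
$d = \frac{3388433}{4298934} \approx 0.7882$
$u{\left(T \right)} = -1960 + 2 T^{2}$ ($u{\left(T \right)} = \left(T^{2} + T^{2}\right) - 1960 = 2 T^{2} - 1960 = -1960 + 2 T^{2}$)
$\frac{u{\left(1094 \right)} + 4143722}{2265575 + d} = \frac{\left(-1960 + 2 \cdot 1094^{2}\right) + 4143722}{2265575 + \frac{3388433}{4298934}} = \frac{\left(-1960 + 2 \cdot 1196836\right) + 4143722}{\frac{9739560785483}{4298934}} = \left(\left(-1960 + 2393672\right) + 4143722\right) \frac{4298934}{9739560785483} = \left(2391712 + 4143722\right) \frac{4298934}{9739560785483} = 6535434 \cdot \frac{4298934}{9739560785483} = \frac{28095399427356}{9739560785483}$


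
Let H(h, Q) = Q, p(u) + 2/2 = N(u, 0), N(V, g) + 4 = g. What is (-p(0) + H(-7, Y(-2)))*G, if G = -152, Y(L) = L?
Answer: -456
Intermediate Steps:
N(V, g) = -4 + g
p(u) = -5 (p(u) = -1 + (-4 + 0) = -1 - 4 = -5)
(-p(0) + H(-7, Y(-2)))*G = (-1*(-5) - 2)*(-152) = (5 - 2)*(-152) = 3*(-152) = -456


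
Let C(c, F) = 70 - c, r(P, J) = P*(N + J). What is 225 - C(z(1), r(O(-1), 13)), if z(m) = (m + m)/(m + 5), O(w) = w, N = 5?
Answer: 466/3 ≈ 155.33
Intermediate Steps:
r(P, J) = P*(5 + J)
z(m) = 2*m/(5 + m) (z(m) = (2*m)/(5 + m) = 2*m/(5 + m))
225 - C(z(1), r(O(-1), 13)) = 225 - (70 - 2/(5 + 1)) = 225 - (70 - 2/6) = 225 - (70 - 1*⅓) = 225 - (70 - ⅓) = 225 - 1*209/3 = 225 - 209/3 = 466/3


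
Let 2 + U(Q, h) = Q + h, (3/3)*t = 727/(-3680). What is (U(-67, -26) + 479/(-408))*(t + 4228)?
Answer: -610492643807/1501440 ≈ -4.0661e+5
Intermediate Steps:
t = -727/3680 (t = 727/(-3680) = 727*(-1/3680) = -727/3680 ≈ -0.19755)
U(Q, h) = -2 + Q + h (U(Q, h) = -2 + (Q + h) = -2 + Q + h)
(U(-67, -26) + 479/(-408))*(t + 4228) = ((-2 - 67 - 26) + 479/(-408))*(-727/3680 + 4228) = (-95 + 479*(-1/408))*(15558313/3680) = (-95 - 479/408)*(15558313/3680) = -39239/408*15558313/3680 = -610492643807/1501440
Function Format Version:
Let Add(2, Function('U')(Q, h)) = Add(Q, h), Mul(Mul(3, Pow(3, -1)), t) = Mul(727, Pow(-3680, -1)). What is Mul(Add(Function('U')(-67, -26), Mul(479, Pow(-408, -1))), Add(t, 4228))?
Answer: Rational(-610492643807, 1501440) ≈ -4.0661e+5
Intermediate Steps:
t = Rational(-727, 3680) (t = Mul(727, Pow(-3680, -1)) = Mul(727, Rational(-1, 3680)) = Rational(-727, 3680) ≈ -0.19755)
Function('U')(Q, h) = Add(-2, Q, h) (Function('U')(Q, h) = Add(-2, Add(Q, h)) = Add(-2, Q, h))
Mul(Add(Function('U')(-67, -26), Mul(479, Pow(-408, -1))), Add(t, 4228)) = Mul(Add(Add(-2, -67, -26), Mul(479, Pow(-408, -1))), Add(Rational(-727, 3680), 4228)) = Mul(Add(-95, Mul(479, Rational(-1, 408))), Rational(15558313, 3680)) = Mul(Add(-95, Rational(-479, 408)), Rational(15558313, 3680)) = Mul(Rational(-39239, 408), Rational(15558313, 3680)) = Rational(-610492643807, 1501440)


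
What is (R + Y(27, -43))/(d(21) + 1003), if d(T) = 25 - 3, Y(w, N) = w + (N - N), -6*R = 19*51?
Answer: -269/2050 ≈ -0.13122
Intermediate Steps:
R = -323/2 (R = -19*51/6 = -1/6*969 = -323/2 ≈ -161.50)
Y(w, N) = w (Y(w, N) = w + 0 = w)
d(T) = 22
(R + Y(27, -43))/(d(21) + 1003) = (-323/2 + 27)/(22 + 1003) = -269/2/1025 = -269/2*1/1025 = -269/2050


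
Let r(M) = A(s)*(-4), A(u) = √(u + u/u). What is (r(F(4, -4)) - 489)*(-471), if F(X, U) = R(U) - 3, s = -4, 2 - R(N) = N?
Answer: 230319 + 1884*I*√3 ≈ 2.3032e+5 + 3263.2*I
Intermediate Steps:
R(N) = 2 - N
F(X, U) = -1 - U (F(X, U) = (2 - U) - 3 = -1 - U)
A(u) = √(1 + u) (A(u) = √(u + 1) = √(1 + u))
r(M) = -4*I*√3 (r(M) = √(1 - 4)*(-4) = √(-3)*(-4) = (I*√3)*(-4) = -4*I*√3)
(r(F(4, -4)) - 489)*(-471) = (-4*I*√3 - 489)*(-471) = (-489 - 4*I*√3)*(-471) = 230319 + 1884*I*√3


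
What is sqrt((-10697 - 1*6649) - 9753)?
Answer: 3*I*sqrt(3011) ≈ 164.62*I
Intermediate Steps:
sqrt((-10697 - 1*6649) - 9753) = sqrt((-10697 - 6649) - 9753) = sqrt(-17346 - 9753) = sqrt(-27099) = 3*I*sqrt(3011)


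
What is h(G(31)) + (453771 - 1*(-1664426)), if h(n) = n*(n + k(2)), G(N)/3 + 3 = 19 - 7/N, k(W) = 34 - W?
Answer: 2039194670/961 ≈ 2.1220e+6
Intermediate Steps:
G(N) = 48 - 21/N (G(N) = -9 + 3*(19 - 7/N) = -9 + (57 - 21/N) = 48 - 21/N)
h(n) = n*(32 + n) (h(n) = n*(n + (34 - 1*2)) = n*(n + (34 - 2)) = n*(n + 32) = n*(32 + n))
h(G(31)) + (453771 - 1*(-1664426)) = (48 - 21/31)*(32 + (48 - 21/31)) + (453771 - 1*(-1664426)) = (48 - 21*1/31)*(32 + (48 - 21*1/31)) + (453771 + 1664426) = (48 - 21/31)*(32 + (48 - 21/31)) + 2118197 = 1467*(32 + 1467/31)/31 + 2118197 = (1467/31)*(2459/31) + 2118197 = 3607353/961 + 2118197 = 2039194670/961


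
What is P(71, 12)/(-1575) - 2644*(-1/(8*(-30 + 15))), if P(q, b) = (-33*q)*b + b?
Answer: -4399/1050 ≈ -4.1895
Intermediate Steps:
P(q, b) = b - 33*b*q (P(q, b) = -33*b*q + b = b - 33*b*q)
P(71, 12)/(-1575) - 2644*(-1/(8*(-30 + 15))) = (12*(1 - 33*71))/(-1575) - 2644*(-1/(8*(-30 + 15))) = (12*(1 - 2343))*(-1/1575) - 2644/((-15*(-8))) = (12*(-2342))*(-1/1575) - 2644/120 = -28104*(-1/1575) - 2644*1/120 = 9368/525 - 661/30 = -4399/1050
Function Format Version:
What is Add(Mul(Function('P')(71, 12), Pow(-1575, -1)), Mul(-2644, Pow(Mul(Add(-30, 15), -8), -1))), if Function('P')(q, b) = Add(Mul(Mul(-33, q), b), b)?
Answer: Rational(-4399, 1050) ≈ -4.1895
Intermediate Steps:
Function('P')(q, b) = Add(b, Mul(-33, b, q)) (Function('P')(q, b) = Add(Mul(-33, b, q), b) = Add(b, Mul(-33, b, q)))
Add(Mul(Function('P')(71, 12), Pow(-1575, -1)), Mul(-2644, Pow(Mul(Add(-30, 15), -8), -1))) = Add(Mul(Mul(12, Add(1, Mul(-33, 71))), Pow(-1575, -1)), Mul(-2644, Pow(Mul(Add(-30, 15), -8), -1))) = Add(Mul(Mul(12, Add(1, -2343)), Rational(-1, 1575)), Mul(-2644, Pow(Mul(-15, -8), -1))) = Add(Mul(Mul(12, -2342), Rational(-1, 1575)), Mul(-2644, Pow(120, -1))) = Add(Mul(-28104, Rational(-1, 1575)), Mul(-2644, Rational(1, 120))) = Add(Rational(9368, 525), Rational(-661, 30)) = Rational(-4399, 1050)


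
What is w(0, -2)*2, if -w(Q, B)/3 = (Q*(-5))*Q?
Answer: 0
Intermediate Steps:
w(Q, B) = 15*Q² (w(Q, B) = -3*Q*(-5)*Q = -3*(-5*Q)*Q = -(-15)*Q² = 15*Q²)
w(0, -2)*2 = (15*0²)*2 = (15*0)*2 = 0*2 = 0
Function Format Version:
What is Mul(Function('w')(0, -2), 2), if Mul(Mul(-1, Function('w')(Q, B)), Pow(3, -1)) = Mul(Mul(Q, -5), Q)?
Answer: 0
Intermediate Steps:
Function('w')(Q, B) = Mul(15, Pow(Q, 2)) (Function('w')(Q, B) = Mul(-3, Mul(Mul(Q, -5), Q)) = Mul(-3, Mul(Mul(-5, Q), Q)) = Mul(-3, Mul(-5, Pow(Q, 2))) = Mul(15, Pow(Q, 2)))
Mul(Function('w')(0, -2), 2) = Mul(Mul(15, Pow(0, 2)), 2) = Mul(Mul(15, 0), 2) = Mul(0, 2) = 0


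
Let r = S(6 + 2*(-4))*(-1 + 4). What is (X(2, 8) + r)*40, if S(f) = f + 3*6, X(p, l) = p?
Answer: 2000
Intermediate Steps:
S(f) = 18 + f (S(f) = f + 18 = 18 + f)
r = 48 (r = (18 + (6 + 2*(-4)))*(-1 + 4) = (18 + (6 - 8))*3 = (18 - 2)*3 = 16*3 = 48)
(X(2, 8) + r)*40 = (2 + 48)*40 = 50*40 = 2000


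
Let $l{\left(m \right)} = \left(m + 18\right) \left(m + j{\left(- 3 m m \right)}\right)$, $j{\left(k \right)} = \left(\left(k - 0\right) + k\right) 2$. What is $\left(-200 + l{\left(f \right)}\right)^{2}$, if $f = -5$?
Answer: $17347225$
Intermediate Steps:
$j{\left(k \right)} = 4 k$ ($j{\left(k \right)} = \left(\left(k + 0\right) + k\right) 2 = \left(k + k\right) 2 = 2 k 2 = 4 k$)
$l{\left(m \right)} = \left(18 + m\right) \left(m - 12 m^{2}\right)$ ($l{\left(m \right)} = \left(m + 18\right) \left(m + 4 - 3 m m\right) = \left(18 + m\right) \left(m + 4 \left(- 3 m^{2}\right)\right) = \left(18 + m\right) \left(m - 12 m^{2}\right)$)
$\left(-200 + l{\left(f \right)}\right)^{2} = \left(-200 - 5 \left(18 - -1075 - 12 \left(-5\right)^{2}\right)\right)^{2} = \left(-200 - 5 \left(18 + 1075 - 300\right)\right)^{2} = \left(-200 - 3965\right)^{2} = \left(-4165\right)^{2} = 17347225$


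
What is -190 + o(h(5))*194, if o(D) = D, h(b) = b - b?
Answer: -190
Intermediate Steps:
h(b) = 0
-190 + o(h(5))*194 = -190 + 0*194 = -190 + 0 = -190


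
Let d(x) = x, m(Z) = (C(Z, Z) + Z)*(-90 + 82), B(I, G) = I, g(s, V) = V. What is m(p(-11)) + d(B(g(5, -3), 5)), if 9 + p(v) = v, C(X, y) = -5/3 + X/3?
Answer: 671/3 ≈ 223.67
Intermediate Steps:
C(X, y) = -5/3 + X/3 (C(X, y) = -5*⅓ + X*(⅓) = -5/3 + X/3)
p(v) = -9 + v
m(Z) = 40/3 - 32*Z/3 (m(Z) = ((-5/3 + Z/3) + Z)*(-90 + 82) = (-5/3 + 4*Z/3)*(-8) = 40/3 - 32*Z/3)
m(p(-11)) + d(B(g(5, -3), 5)) = (40/3 - 32*(-9 - 11)/3) - 3 = (40/3 - 32/3*(-20)) - 3 = (40/3 + 640/3) - 3 = 680/3 - 3 = 671/3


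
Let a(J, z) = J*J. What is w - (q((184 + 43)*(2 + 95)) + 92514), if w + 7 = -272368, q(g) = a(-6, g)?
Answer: -364925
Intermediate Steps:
a(J, z) = J**2
q(g) = 36 (q(g) = (-6)**2 = 36)
w = -272375 (w = -7 - 272368 = -272375)
w - (q((184 + 43)*(2 + 95)) + 92514) = -272375 - (36 + 92514) = -272375 - 1*92550 = -272375 - 92550 = -364925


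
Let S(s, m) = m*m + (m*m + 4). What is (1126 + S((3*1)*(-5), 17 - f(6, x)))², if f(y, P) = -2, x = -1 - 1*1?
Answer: 3429904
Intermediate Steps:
x = -2 (x = -1 - 1 = -2)
S(s, m) = 4 + 2*m² (S(s, m) = m² + (m² + 4) = m² + (4 + m²) = 4 + 2*m²)
(1126 + S((3*1)*(-5), 17 - f(6, x)))² = (1126 + (4 + 2*(17 - 1*(-2))²))² = (1126 + (4 + 2*(17 + 2)²))² = (1126 + (4 + 2*19²))² = (1126 + (4 + 2*361))² = (1126 + (4 + 722))² = (1126 + 726)² = 1852² = 3429904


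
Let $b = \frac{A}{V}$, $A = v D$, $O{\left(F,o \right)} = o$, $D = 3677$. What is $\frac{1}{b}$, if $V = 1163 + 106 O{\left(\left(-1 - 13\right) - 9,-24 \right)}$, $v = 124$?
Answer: $- \frac{1381}{455948} \approx -0.0030289$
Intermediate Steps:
$A = 455948$ ($A = 124 \cdot 3677 = 455948$)
$V = -1381$ ($V = 1163 + 106 \left(-24\right) = 1163 - 2544 = -1381$)
$b = - \frac{455948}{1381}$ ($b = \frac{455948}{-1381} = 455948 \left(- \frac{1}{1381}\right) = - \frac{455948}{1381} \approx -330.16$)
$\frac{1}{b} = \frac{1}{- \frac{455948}{1381}} = - \frac{1381}{455948}$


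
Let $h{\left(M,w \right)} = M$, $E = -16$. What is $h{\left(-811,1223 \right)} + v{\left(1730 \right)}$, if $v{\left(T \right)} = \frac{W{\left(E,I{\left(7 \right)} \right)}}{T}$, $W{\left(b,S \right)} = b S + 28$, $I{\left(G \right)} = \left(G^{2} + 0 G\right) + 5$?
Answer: $- \frac{701933}{865} \approx -811.48$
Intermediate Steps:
$I{\left(G \right)} = 5 + G^{2}$ ($I{\left(G \right)} = \left(G^{2} + 0\right) + 5 = G^{2} + 5 = 5 + G^{2}$)
$W{\left(b,S \right)} = 28 + S b$ ($W{\left(b,S \right)} = S b + 28 = 28 + S b$)
$v{\left(T \right)} = - \frac{836}{T}$ ($v{\left(T \right)} = \frac{28 + \left(5 + 7^{2}\right) \left(-16\right)}{T} = \frac{28 + \left(5 + 49\right) \left(-16\right)}{T} = \frac{28 + 54 \left(-16\right)}{T} = \frac{28 - 864}{T} = - \frac{836}{T}$)
$h{\left(-811,1223 \right)} + v{\left(1730 \right)} = -811 - \frac{836}{1730} = -811 - \frac{418}{865} = - \frac{701933}{865}$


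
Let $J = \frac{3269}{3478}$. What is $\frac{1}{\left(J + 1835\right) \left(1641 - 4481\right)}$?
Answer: $- \frac{1739}{9067266580} \approx -1.9179 \cdot 10^{-7}$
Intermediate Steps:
$J = \frac{3269}{3478}$ ($J = 3269 \cdot \frac{1}{3478} = \frac{3269}{3478} \approx 0.93991$)
$\frac{1}{\left(J + 1835\right) \left(1641 - 4481\right)} = \frac{1}{\left(\frac{3269}{3478} + 1835\right) \left(1641 - 4481\right)} = \frac{1}{\frac{6385399}{3478} \left(-2840\right)} = \frac{1}{- \frac{9067266580}{1739}} = - \frac{1739}{9067266580}$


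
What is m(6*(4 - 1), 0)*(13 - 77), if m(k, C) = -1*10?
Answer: 640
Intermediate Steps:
m(k, C) = -10
m(6*(4 - 1), 0)*(13 - 77) = -10*(13 - 77) = -10*(-64) = 640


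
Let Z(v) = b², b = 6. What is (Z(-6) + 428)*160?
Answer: 74240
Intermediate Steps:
Z(v) = 36 (Z(v) = 6² = 36)
(Z(-6) + 428)*160 = (36 + 428)*160 = 464*160 = 74240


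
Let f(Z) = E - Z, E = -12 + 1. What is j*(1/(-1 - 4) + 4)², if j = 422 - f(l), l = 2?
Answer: 31407/5 ≈ 6281.4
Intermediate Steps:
E = -11
f(Z) = -11 - Z
j = 435 (j = 422 - (-11 - 1*2) = 422 - (-11 - 2) = 422 - 1*(-13) = 422 + 13 = 435)
j*(1/(-1 - 4) + 4)² = 435*(1/(-1 - 4) + 4)² = 435*(1/(-5) + 4)² = 435*(-⅕ + 4)² = 435*(19/5)² = 435*(361/25) = 31407/5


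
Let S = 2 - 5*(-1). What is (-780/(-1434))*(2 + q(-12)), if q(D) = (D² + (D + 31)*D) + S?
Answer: -9750/239 ≈ -40.795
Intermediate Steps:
S = 7 (S = 2 + 5 = 7)
q(D) = 7 + D² + D*(31 + D) (q(D) = (D² + (D + 31)*D) + 7 = (D² + (31 + D)*D) + 7 = (D² + D*(31 + D)) + 7 = 7 + D² + D*(31 + D))
(-780/(-1434))*(2 + q(-12)) = (-780/(-1434))*(2 + (7 + 2*(-12)² + 31*(-12))) = (-780*(-1/1434))*(2 + (7 + 2*144 - 372)) = 130*(2 + (7 + 288 - 372))/239 = 130*(2 - 77)/239 = (130/239)*(-75) = -9750/239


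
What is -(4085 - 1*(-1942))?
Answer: -6027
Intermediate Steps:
-(4085 - 1*(-1942)) = -(4085 + 1942) = -1*6027 = -6027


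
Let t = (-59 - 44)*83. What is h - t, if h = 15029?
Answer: 23578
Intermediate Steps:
t = -8549 (t = -103*83 = -8549)
h - t = 15029 - 1*(-8549) = 15029 + 8549 = 23578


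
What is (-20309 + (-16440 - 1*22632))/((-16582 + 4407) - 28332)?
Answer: 59381/40507 ≈ 1.4659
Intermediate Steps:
(-20309 + (-16440 - 1*22632))/((-16582 + 4407) - 28332) = (-20309 + (-16440 - 22632))/(-12175 - 28332) = (-20309 - 39072)/(-40507) = -59381*(-1/40507) = 59381/40507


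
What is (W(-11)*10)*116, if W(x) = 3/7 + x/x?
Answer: 11600/7 ≈ 1657.1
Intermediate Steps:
W(x) = 10/7 (W(x) = 3*(⅐) + 1 = 3/7 + 1 = 10/7)
(W(-11)*10)*116 = ((10/7)*10)*116 = (100/7)*116 = 11600/7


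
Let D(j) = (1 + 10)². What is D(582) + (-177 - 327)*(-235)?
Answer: 118561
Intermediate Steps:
D(j) = 121 (D(j) = 11² = 121)
D(582) + (-177 - 327)*(-235) = 121 + (-177 - 327)*(-235) = 121 - 504*(-235) = 121 + 118440 = 118561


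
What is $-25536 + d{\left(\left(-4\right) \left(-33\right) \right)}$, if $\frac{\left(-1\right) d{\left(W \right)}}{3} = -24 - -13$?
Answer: $-25503$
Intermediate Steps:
$d{\left(W \right)} = 33$ ($d{\left(W \right)} = - 3 \left(-24 - -13\right) = - 3 \left(-24 + 13\right) = \left(-3\right) \left(-11\right) = 33$)
$-25536 + d{\left(\left(-4\right) \left(-33\right) \right)} = -25536 + 33 = -25503$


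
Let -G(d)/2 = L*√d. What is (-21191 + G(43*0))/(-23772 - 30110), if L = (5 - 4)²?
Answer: 21191/53882 ≈ 0.39329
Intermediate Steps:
L = 1 (L = 1² = 1)
G(d) = -2*√d
(-21191 + G(43*0))/(-23772 - 30110) = (-21191 - 2*√(43*0))/(-23772 - 30110) = (-21191 - 2*√0)/(-53882) = (-21191 - 2*0)*(-1/53882) = (-21191 + 0)*(-1/53882) = -21191*(-1/53882) = 21191/53882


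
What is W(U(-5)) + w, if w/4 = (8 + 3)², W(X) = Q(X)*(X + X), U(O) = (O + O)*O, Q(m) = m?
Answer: 5484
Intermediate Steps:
U(O) = 2*O² (U(O) = (2*O)*O = 2*O²)
W(X) = 2*X² (W(X) = X*(X + X) = X*(2*X) = 2*X²)
w = 484 (w = 4*(8 + 3)² = 4*11² = 4*121 = 484)
W(U(-5)) + w = 2*(2*(-5)²)² + 484 = 2*(2*25)² + 484 = 2*50² + 484 = 2*2500 + 484 = 5000 + 484 = 5484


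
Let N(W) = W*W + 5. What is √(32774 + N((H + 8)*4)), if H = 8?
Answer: 25*√59 ≈ 192.03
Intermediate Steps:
N(W) = 5 + W² (N(W) = W² + 5 = 5 + W²)
√(32774 + N((H + 8)*4)) = √(32774 + (5 + ((8 + 8)*4)²)) = √(32774 + (5 + (16*4)²)) = √(32774 + (5 + 64²)) = √(32774 + (5 + 4096)) = √(32774 + 4101) = √36875 = 25*√59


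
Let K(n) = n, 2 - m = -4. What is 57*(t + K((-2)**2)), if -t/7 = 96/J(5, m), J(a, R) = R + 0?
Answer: -6156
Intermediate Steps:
m = 6 (m = 2 - 1*(-4) = 2 + 4 = 6)
J(a, R) = R
t = -112 (t = -672/6 = -7*16 = -112)
57*(t + K((-2)**2)) = 57*(-112 + (-2)**2) = 57*(-112 + 4) = 57*(-108) = -6156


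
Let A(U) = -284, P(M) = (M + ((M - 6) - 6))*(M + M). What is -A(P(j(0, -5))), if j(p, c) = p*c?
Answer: 284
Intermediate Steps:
j(p, c) = c*p
P(M) = 2*M*(-12 + 2*M) (P(M) = (M + ((-6 + M) - 6))*(2*M) = (M + (-12 + M))*(2*M) = (-12 + 2*M)*(2*M) = 2*M*(-12 + 2*M))
-A(P(j(0, -5))) = -1*(-284) = 284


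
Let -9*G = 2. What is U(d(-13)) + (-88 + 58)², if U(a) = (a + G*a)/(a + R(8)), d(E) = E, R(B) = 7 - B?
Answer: 16213/18 ≈ 900.72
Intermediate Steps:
G = -2/9 (G = -⅑*2 = -2/9 ≈ -0.22222)
U(a) = 7*a/(9*(-1 + a)) (U(a) = (a - 2*a/9)/(a + (7 - 1*8)) = (7*a/9)/(a + (7 - 8)) = (7*a/9)/(a - 1) = (7*a/9)/(-1 + a) = 7*a/(9*(-1 + a)))
U(d(-13)) + (-88 + 58)² = (7/9)*(-13)/(-1 - 13) + (-88 + 58)² = (7/9)*(-13)/(-14) + (-30)² = (7/9)*(-13)*(-1/14) + 900 = 13/18 + 900 = 16213/18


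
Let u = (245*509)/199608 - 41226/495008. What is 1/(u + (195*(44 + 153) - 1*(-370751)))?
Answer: 6175472304/2526796644546791 ≈ 2.4440e-6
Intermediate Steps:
u = 3343808327/6175472304 (u = 124705*(1/199608) - 41226*1/495008 = 124705/199608 - 20613/247504 = 3343808327/6175472304 ≈ 0.54147)
1/(u + (195*(44 + 153) - 1*(-370751))) = 1/(3343808327/6175472304 + (195*(44 + 153) - 1*(-370751))) = 1/(3343808327/6175472304 + (195*197 + 370751)) = 1/(3343808327/6175472304 + (38415 + 370751)) = 1/(3343808327/6175472304 + 409166) = 1/(2526796644546791/6175472304) = 6175472304/2526796644546791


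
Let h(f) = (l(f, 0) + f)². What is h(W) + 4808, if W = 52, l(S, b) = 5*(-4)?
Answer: 5832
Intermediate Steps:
l(S, b) = -20
h(f) = (-20 + f)²
h(W) + 4808 = (-20 + 52)² + 4808 = 32² + 4808 = 1024 + 4808 = 5832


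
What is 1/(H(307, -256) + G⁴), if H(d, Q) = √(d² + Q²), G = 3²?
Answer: 6561/42886936 - √159785/42886936 ≈ 0.00014366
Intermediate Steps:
G = 9
H(d, Q) = √(Q² + d²)
1/(H(307, -256) + G⁴) = 1/(√((-256)² + 307²) + 9⁴) = 1/(√(65536 + 94249) + 6561) = 1/(√159785 + 6561) = 1/(6561 + √159785)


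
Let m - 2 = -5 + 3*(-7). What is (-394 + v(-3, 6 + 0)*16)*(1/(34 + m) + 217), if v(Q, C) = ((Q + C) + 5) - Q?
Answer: -236639/5 ≈ -47328.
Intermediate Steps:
v(Q, C) = 5 + C (v(Q, C) = ((C + Q) + 5) - Q = (5 + C + Q) - Q = 5 + C)
m = -24 (m = 2 + (-5 + 3*(-7)) = 2 + (-5 - 21) = 2 - 26 = -24)
(-394 + v(-3, 6 + 0)*16)*(1/(34 + m) + 217) = (-394 + (5 + (6 + 0))*16)*(1/(34 - 24) + 217) = (-394 + (5 + 6)*16)*(1/10 + 217) = (-394 + 11*16)*(1/10 + 217) = (-394 + 176)*(2171/10) = -218*2171/10 = -236639/5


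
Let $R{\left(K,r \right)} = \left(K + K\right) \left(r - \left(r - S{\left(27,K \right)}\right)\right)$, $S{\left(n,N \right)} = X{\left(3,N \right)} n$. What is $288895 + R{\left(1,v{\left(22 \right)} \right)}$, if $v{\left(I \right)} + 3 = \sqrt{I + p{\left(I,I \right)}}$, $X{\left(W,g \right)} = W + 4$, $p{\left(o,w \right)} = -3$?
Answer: $289273$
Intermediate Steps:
$X{\left(W,g \right)} = 4 + W$
$S{\left(n,N \right)} = 7 n$ ($S{\left(n,N \right)} = \left(4 + 3\right) n = 7 n$)
$v{\left(I \right)} = -3 + \sqrt{-3 + I}$ ($v{\left(I \right)} = -3 + \sqrt{I - 3} = -3 + \sqrt{-3 + I}$)
$R{\left(K,r \right)} = 378 K$ ($R{\left(K,r \right)} = \left(K + K\right) \left(r - \left(-189 + r\right)\right) = 2 K \left(r - \left(-189 + r\right)\right) = 2 K 189 = 378 K$)
$288895 + R{\left(1,v{\left(22 \right)} \right)} = 288895 + 378 \cdot 1 = 288895 + 378 = 289273$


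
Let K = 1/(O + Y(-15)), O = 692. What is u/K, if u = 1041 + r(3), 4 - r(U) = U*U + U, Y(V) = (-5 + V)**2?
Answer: 1128036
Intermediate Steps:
r(U) = 4 - U - U**2 (r(U) = 4 - (U*U + U) = 4 - (U**2 + U) = 4 - (U + U**2) = 4 + (-U - U**2) = 4 - U - U**2)
u = 1033 (u = 1041 + (4 - 1*3 - 1*3**2) = 1041 + (4 - 3 - 1*9) = 1041 + (4 - 3 - 9) = 1041 - 8 = 1033)
K = 1/1092 (K = 1/(692 + (-5 - 15)**2) = 1/(692 + (-20)**2) = 1/(692 + 400) = 1/1092 ≈ 0.00091575)
u/K = 1033/(1/1092) = 1033*1092 = 1128036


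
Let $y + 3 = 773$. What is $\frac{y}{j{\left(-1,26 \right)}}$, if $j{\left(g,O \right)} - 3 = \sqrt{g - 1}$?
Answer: $210 - 70 i \sqrt{2} \approx 210.0 - 98.995 i$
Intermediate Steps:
$y = 770$ ($y = -3 + 773 = 770$)
$j{\left(g,O \right)} = 3 + \sqrt{-1 + g}$ ($j{\left(g,O \right)} = 3 + \sqrt{g - 1} = 3 + \sqrt{-1 + g}$)
$\frac{y}{j{\left(-1,26 \right)}} = \frac{770}{3 + \sqrt{-1 - 1}} = \frac{770}{3 + \sqrt{-2}} = \frac{770}{3 + i \sqrt{2}}$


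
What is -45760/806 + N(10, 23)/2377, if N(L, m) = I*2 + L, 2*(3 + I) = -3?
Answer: -4183489/73687 ≈ -56.774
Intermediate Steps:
I = -9/2 (I = -3 + (½)*(-3) = -3 - 3/2 = -9/2 ≈ -4.5000)
N(L, m) = -9 + L (N(L, m) = -9/2*2 + L = -9 + L)
-45760/806 + N(10, 23)/2377 = -45760/806 + (-9 + 10)/2377 = -45760*1/806 + 1*(1/2377) = -1760/31 + 1/2377 = -4183489/73687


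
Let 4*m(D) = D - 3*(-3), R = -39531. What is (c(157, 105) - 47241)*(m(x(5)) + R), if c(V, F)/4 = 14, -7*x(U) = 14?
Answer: 7460750645/4 ≈ 1.8652e+9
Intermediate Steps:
x(U) = -2 (x(U) = -⅐*14 = -2)
m(D) = 9/4 + D/4 (m(D) = (D - 3*(-3))/4 = (D + 9)/4 = (9 + D)/4 = 9/4 + D/4)
c(V, F) = 56 (c(V, F) = 4*14 = 56)
(c(157, 105) - 47241)*(m(x(5)) + R) = (56 - 47241)*((9/4 + (¼)*(-2)) - 39531) = -47185*((9/4 - ½) - 39531) = -47185*(7/4 - 39531) = -47185*(-158117/4) = 7460750645/4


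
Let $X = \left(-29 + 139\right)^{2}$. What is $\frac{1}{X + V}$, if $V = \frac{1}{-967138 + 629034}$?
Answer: $\frac{338104}{4091058399} \approx 8.2645 \cdot 10^{-5}$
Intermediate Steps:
$X = 12100$ ($X = 110^{2} = 12100$)
$V = - \frac{1}{338104}$ ($V = \frac{1}{-338104} = - \frac{1}{338104} \approx -2.9577 \cdot 10^{-6}$)
$\frac{1}{X + V} = \frac{1}{12100 - \frac{1}{338104}} = \frac{1}{\frac{4091058399}{338104}} = \frac{338104}{4091058399}$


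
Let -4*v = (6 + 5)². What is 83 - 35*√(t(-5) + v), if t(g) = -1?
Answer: 83 - 175*I*√5/2 ≈ 83.0 - 195.66*I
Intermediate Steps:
v = -121/4 (v = -(6 + 5)²/4 = -¼*11² = -¼*121 = -121/4 ≈ -30.250)
83 - 35*√(t(-5) + v) = 83 - 35*√(-1 - 121/4) = 83 - 175*I*√5/2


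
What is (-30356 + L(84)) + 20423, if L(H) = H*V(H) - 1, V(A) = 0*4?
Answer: -9934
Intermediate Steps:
V(A) = 0
L(H) = -1 (L(H) = H*0 - 1 = 0 - 1 = -1)
(-30356 + L(84)) + 20423 = (-30356 - 1) + 20423 = -30357 + 20423 = -9934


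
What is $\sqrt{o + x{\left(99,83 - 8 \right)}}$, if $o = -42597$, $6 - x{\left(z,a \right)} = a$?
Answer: $i \sqrt{42666} \approx 206.56 i$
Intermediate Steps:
$x{\left(z,a \right)} = 6 - a$
$\sqrt{o + x{\left(99,83 - 8 \right)}} = \sqrt{-42597 + \left(6 - \left(83 - 8\right)\right)} = \sqrt{-42597 + \left(6 - 75\right)} = \sqrt{-42597 - 69} = \sqrt{-42666} = i \sqrt{42666}$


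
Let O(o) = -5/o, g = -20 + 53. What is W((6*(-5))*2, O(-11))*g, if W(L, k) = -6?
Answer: -198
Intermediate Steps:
g = 33
W((6*(-5))*2, O(-11))*g = -6*33 = -198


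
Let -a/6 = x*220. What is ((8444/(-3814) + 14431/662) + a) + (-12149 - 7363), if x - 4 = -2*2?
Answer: -24607887255/1262434 ≈ -19492.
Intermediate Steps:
x = 0 (x = 4 - 2*2 = 4 - 4 = 0)
a = 0 (a = -0*220 = -6*0 = 0)
((8444/(-3814) + 14431/662) + a) + (-12149 - 7363) = ((8444/(-3814) + 14431/662) + 0) + (-12149 - 7363) = ((8444*(-1/3814) + 14431*(1/662)) + 0) - 19512 = ((-4222/1907 + 14431/662) + 0) - 19512 = (24724953/1262434 + 0) - 19512 = 24724953/1262434 - 19512 = -24607887255/1262434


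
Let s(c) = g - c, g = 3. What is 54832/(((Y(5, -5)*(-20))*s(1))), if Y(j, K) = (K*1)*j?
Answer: 6854/125 ≈ 54.832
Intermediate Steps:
s(c) = 3 - c
Y(j, K) = K*j
54832/(((Y(5, -5)*(-20))*s(1))) = 54832/(((-5*5*(-20))*(3 - 1*1))) = 54832/(((-25*(-20))*(3 - 1))) = 54832/((500*2)) = 54832/1000 = 54832*(1/1000) = 6854/125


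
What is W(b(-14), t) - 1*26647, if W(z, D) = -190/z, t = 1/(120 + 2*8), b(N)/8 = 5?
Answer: -106607/4 ≈ -26652.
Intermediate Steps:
b(N) = 40 (b(N) = 8*5 = 40)
t = 1/136 (t = 1/(120 + 16) = 1/136 ≈ 0.0073529)
W(b(-14), t) - 1*26647 = -190/40 - 1*26647 = -190*1/40 - 26647 = -19/4 - 26647 = -106607/4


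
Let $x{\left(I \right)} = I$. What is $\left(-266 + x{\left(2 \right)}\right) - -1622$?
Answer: $1358$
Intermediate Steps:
$\left(-266 + x{\left(2 \right)}\right) - -1622 = \left(-266 + 2\right) - -1622 = -264 + 1622 = 1358$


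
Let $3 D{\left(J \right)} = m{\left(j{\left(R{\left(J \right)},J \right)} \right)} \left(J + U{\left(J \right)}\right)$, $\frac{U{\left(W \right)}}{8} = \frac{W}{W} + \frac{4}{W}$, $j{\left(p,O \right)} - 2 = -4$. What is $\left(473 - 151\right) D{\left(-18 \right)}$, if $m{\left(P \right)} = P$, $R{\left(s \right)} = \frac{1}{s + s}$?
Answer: $\frac{68264}{27} \approx 2528.3$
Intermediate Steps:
$R{\left(s \right)} = \frac{1}{2 s}$
$j{\left(p,O \right)} = -2$ ($j{\left(p,O \right)} = 2 - 4 = -2$)
$U{\left(W \right)} = 8 + \frac{32}{W}$ ($U{\left(W \right)} = 8 \left(\frac{W}{W} + \frac{4}{W}\right) = 8 \left(1 + \frac{4}{W}\right) = 8 + \frac{32}{W}$)
$D{\left(J \right)} = - \frac{16}{3} - \frac{64}{3 J} - \frac{2 J}{3}$ ($D{\left(J \right)} = \frac{\left(-2\right) \left(J + \left(8 + \frac{32}{J}\right)\right)}{3} = \frac{\left(-2\right) \left(8 + J + \frac{32}{J}\right)}{3} = \frac{-16 - \frac{64}{J} - 2 J}{3} = - \frac{16}{3} - \frac{64}{3 J} - \frac{2 J}{3}$)
$\left(473 - 151\right) D{\left(-18 \right)} = \left(473 - 151\right) \frac{2 \left(-32 - \left(-18\right)^{2} - -144\right)}{3 \left(-18\right)} = 322 \cdot \frac{2}{3} \left(- \frac{1}{18}\right) \left(-32 - 324 + 144\right) = 322 \cdot \frac{2}{3} \left(- \frac{1}{18}\right) \left(-212\right) = 322 \cdot \frac{212}{27} = \frac{68264}{27}$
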